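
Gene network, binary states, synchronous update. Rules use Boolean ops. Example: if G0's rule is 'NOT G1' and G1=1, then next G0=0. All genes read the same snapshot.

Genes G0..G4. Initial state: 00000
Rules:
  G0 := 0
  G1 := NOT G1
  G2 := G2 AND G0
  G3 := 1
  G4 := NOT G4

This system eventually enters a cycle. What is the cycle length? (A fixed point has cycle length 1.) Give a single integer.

Answer: 2

Derivation:
Step 0: 00000
Step 1: G0=0(const) G1=NOT G1=NOT 0=1 G2=G2&G0=0&0=0 G3=1(const) G4=NOT G4=NOT 0=1 -> 01011
Step 2: G0=0(const) G1=NOT G1=NOT 1=0 G2=G2&G0=0&0=0 G3=1(const) G4=NOT G4=NOT 1=0 -> 00010
Step 3: G0=0(const) G1=NOT G1=NOT 0=1 G2=G2&G0=0&0=0 G3=1(const) G4=NOT G4=NOT 0=1 -> 01011
State from step 3 equals state from step 1 -> cycle length 2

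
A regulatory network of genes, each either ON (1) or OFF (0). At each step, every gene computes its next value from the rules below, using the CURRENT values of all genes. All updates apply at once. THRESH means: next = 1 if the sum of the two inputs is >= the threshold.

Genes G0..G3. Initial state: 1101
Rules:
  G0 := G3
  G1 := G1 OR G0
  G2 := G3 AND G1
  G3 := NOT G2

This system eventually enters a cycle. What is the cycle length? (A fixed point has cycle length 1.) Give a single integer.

Answer: 4

Derivation:
Step 0: 1101
Step 1: G0=G3=1 G1=G1|G0=1|1=1 G2=G3&G1=1&1=1 G3=NOT G2=NOT 0=1 -> 1111
Step 2: G0=G3=1 G1=G1|G0=1|1=1 G2=G3&G1=1&1=1 G3=NOT G2=NOT 1=0 -> 1110
Step 3: G0=G3=0 G1=G1|G0=1|1=1 G2=G3&G1=0&1=0 G3=NOT G2=NOT 1=0 -> 0100
Step 4: G0=G3=0 G1=G1|G0=1|0=1 G2=G3&G1=0&1=0 G3=NOT G2=NOT 0=1 -> 0101
Step 5: G0=G3=1 G1=G1|G0=1|0=1 G2=G3&G1=1&1=1 G3=NOT G2=NOT 0=1 -> 1111
State from step 5 equals state from step 1 -> cycle length 4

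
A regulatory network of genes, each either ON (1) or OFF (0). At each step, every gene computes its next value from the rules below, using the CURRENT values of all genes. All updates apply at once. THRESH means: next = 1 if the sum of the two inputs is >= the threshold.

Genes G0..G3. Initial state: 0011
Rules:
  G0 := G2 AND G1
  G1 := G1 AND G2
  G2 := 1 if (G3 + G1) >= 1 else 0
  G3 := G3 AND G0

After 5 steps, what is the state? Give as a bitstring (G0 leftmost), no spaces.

Step 1: G0=G2&G1=1&0=0 G1=G1&G2=0&1=0 G2=(1+0>=1)=1 G3=G3&G0=1&0=0 -> 0010
Step 2: G0=G2&G1=1&0=0 G1=G1&G2=0&1=0 G2=(0+0>=1)=0 G3=G3&G0=0&0=0 -> 0000
Step 3: G0=G2&G1=0&0=0 G1=G1&G2=0&0=0 G2=(0+0>=1)=0 G3=G3&G0=0&0=0 -> 0000
Step 4: G0=G2&G1=0&0=0 G1=G1&G2=0&0=0 G2=(0+0>=1)=0 G3=G3&G0=0&0=0 -> 0000
Step 5: G0=G2&G1=0&0=0 G1=G1&G2=0&0=0 G2=(0+0>=1)=0 G3=G3&G0=0&0=0 -> 0000

0000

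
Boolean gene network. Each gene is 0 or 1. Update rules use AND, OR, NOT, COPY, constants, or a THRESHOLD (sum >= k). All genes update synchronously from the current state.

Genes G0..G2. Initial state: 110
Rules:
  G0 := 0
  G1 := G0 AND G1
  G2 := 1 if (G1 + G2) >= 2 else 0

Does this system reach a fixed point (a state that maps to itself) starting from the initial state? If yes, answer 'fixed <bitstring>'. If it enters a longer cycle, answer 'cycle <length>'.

Step 0: 110
Step 1: G0=0(const) G1=G0&G1=1&1=1 G2=(1+0>=2)=0 -> 010
Step 2: G0=0(const) G1=G0&G1=0&1=0 G2=(1+0>=2)=0 -> 000
Step 3: G0=0(const) G1=G0&G1=0&0=0 G2=(0+0>=2)=0 -> 000
Fixed point reached at step 2: 000

Answer: fixed 000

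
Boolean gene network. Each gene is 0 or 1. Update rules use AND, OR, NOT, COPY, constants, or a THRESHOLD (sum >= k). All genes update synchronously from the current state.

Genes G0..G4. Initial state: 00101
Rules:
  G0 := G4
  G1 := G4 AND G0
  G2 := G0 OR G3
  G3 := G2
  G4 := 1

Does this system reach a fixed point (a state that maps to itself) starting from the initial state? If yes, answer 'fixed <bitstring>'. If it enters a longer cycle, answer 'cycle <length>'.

Answer: fixed 11111

Derivation:
Step 0: 00101
Step 1: G0=G4=1 G1=G4&G0=1&0=0 G2=G0|G3=0|0=0 G3=G2=1 G4=1(const) -> 10011
Step 2: G0=G4=1 G1=G4&G0=1&1=1 G2=G0|G3=1|1=1 G3=G2=0 G4=1(const) -> 11101
Step 3: G0=G4=1 G1=G4&G0=1&1=1 G2=G0|G3=1|0=1 G3=G2=1 G4=1(const) -> 11111
Step 4: G0=G4=1 G1=G4&G0=1&1=1 G2=G0|G3=1|1=1 G3=G2=1 G4=1(const) -> 11111
Fixed point reached at step 3: 11111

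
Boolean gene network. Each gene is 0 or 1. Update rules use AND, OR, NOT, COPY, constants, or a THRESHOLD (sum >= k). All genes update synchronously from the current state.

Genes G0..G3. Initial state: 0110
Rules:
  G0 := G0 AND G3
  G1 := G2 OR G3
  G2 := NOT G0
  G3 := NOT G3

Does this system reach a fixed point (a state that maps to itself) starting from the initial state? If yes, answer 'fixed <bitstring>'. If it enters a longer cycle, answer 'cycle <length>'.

Step 0: 0110
Step 1: G0=G0&G3=0&0=0 G1=G2|G3=1|0=1 G2=NOT G0=NOT 0=1 G3=NOT G3=NOT 0=1 -> 0111
Step 2: G0=G0&G3=0&1=0 G1=G2|G3=1|1=1 G2=NOT G0=NOT 0=1 G3=NOT G3=NOT 1=0 -> 0110
Cycle of length 2 starting at step 0 -> no fixed point

Answer: cycle 2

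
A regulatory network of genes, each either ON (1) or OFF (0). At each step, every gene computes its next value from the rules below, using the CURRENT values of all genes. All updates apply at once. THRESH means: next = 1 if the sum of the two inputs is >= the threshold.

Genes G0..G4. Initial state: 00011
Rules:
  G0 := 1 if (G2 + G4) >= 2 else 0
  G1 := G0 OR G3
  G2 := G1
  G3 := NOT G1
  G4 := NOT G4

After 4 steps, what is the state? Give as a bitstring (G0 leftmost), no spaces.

Step 1: G0=(0+1>=2)=0 G1=G0|G3=0|1=1 G2=G1=0 G3=NOT G1=NOT 0=1 G4=NOT G4=NOT 1=0 -> 01010
Step 2: G0=(0+0>=2)=0 G1=G0|G3=0|1=1 G2=G1=1 G3=NOT G1=NOT 1=0 G4=NOT G4=NOT 0=1 -> 01101
Step 3: G0=(1+1>=2)=1 G1=G0|G3=0|0=0 G2=G1=1 G3=NOT G1=NOT 1=0 G4=NOT G4=NOT 1=0 -> 10100
Step 4: G0=(1+0>=2)=0 G1=G0|G3=1|0=1 G2=G1=0 G3=NOT G1=NOT 0=1 G4=NOT G4=NOT 0=1 -> 01011

01011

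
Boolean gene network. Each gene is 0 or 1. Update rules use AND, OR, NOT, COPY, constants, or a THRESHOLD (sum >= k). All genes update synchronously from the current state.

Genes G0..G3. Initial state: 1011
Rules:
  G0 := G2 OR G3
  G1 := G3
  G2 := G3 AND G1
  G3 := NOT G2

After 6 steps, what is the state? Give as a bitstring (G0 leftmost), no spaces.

Step 1: G0=G2|G3=1|1=1 G1=G3=1 G2=G3&G1=1&0=0 G3=NOT G2=NOT 1=0 -> 1100
Step 2: G0=G2|G3=0|0=0 G1=G3=0 G2=G3&G1=0&1=0 G3=NOT G2=NOT 0=1 -> 0001
Step 3: G0=G2|G3=0|1=1 G1=G3=1 G2=G3&G1=1&0=0 G3=NOT G2=NOT 0=1 -> 1101
Step 4: G0=G2|G3=0|1=1 G1=G3=1 G2=G3&G1=1&1=1 G3=NOT G2=NOT 0=1 -> 1111
Step 5: G0=G2|G3=1|1=1 G1=G3=1 G2=G3&G1=1&1=1 G3=NOT G2=NOT 1=0 -> 1110
Step 6: G0=G2|G3=1|0=1 G1=G3=0 G2=G3&G1=0&1=0 G3=NOT G2=NOT 1=0 -> 1000

1000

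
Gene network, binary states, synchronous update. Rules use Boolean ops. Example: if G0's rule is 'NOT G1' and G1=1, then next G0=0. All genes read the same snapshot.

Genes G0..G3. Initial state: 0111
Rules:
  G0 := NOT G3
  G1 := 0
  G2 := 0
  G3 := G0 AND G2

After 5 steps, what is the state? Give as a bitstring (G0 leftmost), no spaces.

Step 1: G0=NOT G3=NOT 1=0 G1=0(const) G2=0(const) G3=G0&G2=0&1=0 -> 0000
Step 2: G0=NOT G3=NOT 0=1 G1=0(const) G2=0(const) G3=G0&G2=0&0=0 -> 1000
Step 3: G0=NOT G3=NOT 0=1 G1=0(const) G2=0(const) G3=G0&G2=1&0=0 -> 1000
Step 4: G0=NOT G3=NOT 0=1 G1=0(const) G2=0(const) G3=G0&G2=1&0=0 -> 1000
Step 5: G0=NOT G3=NOT 0=1 G1=0(const) G2=0(const) G3=G0&G2=1&0=0 -> 1000

1000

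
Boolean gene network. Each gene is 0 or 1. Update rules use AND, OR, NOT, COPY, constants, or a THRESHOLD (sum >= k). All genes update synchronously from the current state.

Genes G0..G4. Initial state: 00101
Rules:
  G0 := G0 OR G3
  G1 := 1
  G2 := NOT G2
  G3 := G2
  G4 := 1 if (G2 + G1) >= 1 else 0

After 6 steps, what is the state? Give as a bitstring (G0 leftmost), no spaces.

Step 1: G0=G0|G3=0|0=0 G1=1(const) G2=NOT G2=NOT 1=0 G3=G2=1 G4=(1+0>=1)=1 -> 01011
Step 2: G0=G0|G3=0|1=1 G1=1(const) G2=NOT G2=NOT 0=1 G3=G2=0 G4=(0+1>=1)=1 -> 11101
Step 3: G0=G0|G3=1|0=1 G1=1(const) G2=NOT G2=NOT 1=0 G3=G2=1 G4=(1+1>=1)=1 -> 11011
Step 4: G0=G0|G3=1|1=1 G1=1(const) G2=NOT G2=NOT 0=1 G3=G2=0 G4=(0+1>=1)=1 -> 11101
Step 5: G0=G0|G3=1|0=1 G1=1(const) G2=NOT G2=NOT 1=0 G3=G2=1 G4=(1+1>=1)=1 -> 11011
Step 6: G0=G0|G3=1|1=1 G1=1(const) G2=NOT G2=NOT 0=1 G3=G2=0 G4=(0+1>=1)=1 -> 11101

11101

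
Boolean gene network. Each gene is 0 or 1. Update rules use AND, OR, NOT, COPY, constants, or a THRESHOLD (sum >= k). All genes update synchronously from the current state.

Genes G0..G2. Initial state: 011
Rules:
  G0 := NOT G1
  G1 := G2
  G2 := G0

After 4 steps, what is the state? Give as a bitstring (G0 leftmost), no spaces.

Step 1: G0=NOT G1=NOT 1=0 G1=G2=1 G2=G0=0 -> 010
Step 2: G0=NOT G1=NOT 1=0 G1=G2=0 G2=G0=0 -> 000
Step 3: G0=NOT G1=NOT 0=1 G1=G2=0 G2=G0=0 -> 100
Step 4: G0=NOT G1=NOT 0=1 G1=G2=0 G2=G0=1 -> 101

101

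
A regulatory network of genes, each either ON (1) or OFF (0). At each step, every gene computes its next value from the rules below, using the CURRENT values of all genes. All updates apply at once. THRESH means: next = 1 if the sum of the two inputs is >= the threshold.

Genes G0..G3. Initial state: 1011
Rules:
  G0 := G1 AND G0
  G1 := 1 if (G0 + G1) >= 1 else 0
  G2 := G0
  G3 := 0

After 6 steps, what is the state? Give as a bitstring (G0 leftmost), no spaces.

Step 1: G0=G1&G0=0&1=0 G1=(1+0>=1)=1 G2=G0=1 G3=0(const) -> 0110
Step 2: G0=G1&G0=1&0=0 G1=(0+1>=1)=1 G2=G0=0 G3=0(const) -> 0100
Step 3: G0=G1&G0=1&0=0 G1=(0+1>=1)=1 G2=G0=0 G3=0(const) -> 0100
Step 4: G0=G1&G0=1&0=0 G1=(0+1>=1)=1 G2=G0=0 G3=0(const) -> 0100
Step 5: G0=G1&G0=1&0=0 G1=(0+1>=1)=1 G2=G0=0 G3=0(const) -> 0100
Step 6: G0=G1&G0=1&0=0 G1=(0+1>=1)=1 G2=G0=0 G3=0(const) -> 0100

0100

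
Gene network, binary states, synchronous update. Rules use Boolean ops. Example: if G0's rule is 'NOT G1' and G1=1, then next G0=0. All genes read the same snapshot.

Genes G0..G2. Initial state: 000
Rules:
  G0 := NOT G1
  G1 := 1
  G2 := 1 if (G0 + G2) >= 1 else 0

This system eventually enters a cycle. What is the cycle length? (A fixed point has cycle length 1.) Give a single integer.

Step 0: 000
Step 1: G0=NOT G1=NOT 0=1 G1=1(const) G2=(0+0>=1)=0 -> 110
Step 2: G0=NOT G1=NOT 1=0 G1=1(const) G2=(1+0>=1)=1 -> 011
Step 3: G0=NOT G1=NOT 1=0 G1=1(const) G2=(0+1>=1)=1 -> 011
State from step 3 equals state from step 2 -> cycle length 1

Answer: 1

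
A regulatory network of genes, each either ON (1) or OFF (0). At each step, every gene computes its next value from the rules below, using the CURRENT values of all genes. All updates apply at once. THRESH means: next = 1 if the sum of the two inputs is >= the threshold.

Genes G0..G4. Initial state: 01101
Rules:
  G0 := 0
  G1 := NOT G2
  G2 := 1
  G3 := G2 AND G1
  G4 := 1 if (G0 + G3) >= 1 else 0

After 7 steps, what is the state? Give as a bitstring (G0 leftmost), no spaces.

Step 1: G0=0(const) G1=NOT G2=NOT 1=0 G2=1(const) G3=G2&G1=1&1=1 G4=(0+0>=1)=0 -> 00110
Step 2: G0=0(const) G1=NOT G2=NOT 1=0 G2=1(const) G3=G2&G1=1&0=0 G4=(0+1>=1)=1 -> 00101
Step 3: G0=0(const) G1=NOT G2=NOT 1=0 G2=1(const) G3=G2&G1=1&0=0 G4=(0+0>=1)=0 -> 00100
Step 4: G0=0(const) G1=NOT G2=NOT 1=0 G2=1(const) G3=G2&G1=1&0=0 G4=(0+0>=1)=0 -> 00100
Step 5: G0=0(const) G1=NOT G2=NOT 1=0 G2=1(const) G3=G2&G1=1&0=0 G4=(0+0>=1)=0 -> 00100
Step 6: G0=0(const) G1=NOT G2=NOT 1=0 G2=1(const) G3=G2&G1=1&0=0 G4=(0+0>=1)=0 -> 00100
Step 7: G0=0(const) G1=NOT G2=NOT 1=0 G2=1(const) G3=G2&G1=1&0=0 G4=(0+0>=1)=0 -> 00100

00100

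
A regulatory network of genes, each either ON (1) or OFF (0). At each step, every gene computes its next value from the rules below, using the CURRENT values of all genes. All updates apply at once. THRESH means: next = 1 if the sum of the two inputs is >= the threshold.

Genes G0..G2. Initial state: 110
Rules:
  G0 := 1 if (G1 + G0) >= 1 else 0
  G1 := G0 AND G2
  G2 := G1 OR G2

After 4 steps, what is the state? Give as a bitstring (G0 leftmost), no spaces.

Step 1: G0=(1+1>=1)=1 G1=G0&G2=1&0=0 G2=G1|G2=1|0=1 -> 101
Step 2: G0=(0+1>=1)=1 G1=G0&G2=1&1=1 G2=G1|G2=0|1=1 -> 111
Step 3: G0=(1+1>=1)=1 G1=G0&G2=1&1=1 G2=G1|G2=1|1=1 -> 111
Step 4: G0=(1+1>=1)=1 G1=G0&G2=1&1=1 G2=G1|G2=1|1=1 -> 111

111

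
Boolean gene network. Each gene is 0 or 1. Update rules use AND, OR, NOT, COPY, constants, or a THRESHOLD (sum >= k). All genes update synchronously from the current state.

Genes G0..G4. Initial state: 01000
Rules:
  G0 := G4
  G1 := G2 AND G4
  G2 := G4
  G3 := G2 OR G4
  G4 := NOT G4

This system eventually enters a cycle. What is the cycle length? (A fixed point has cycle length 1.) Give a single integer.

Answer: 2

Derivation:
Step 0: 01000
Step 1: G0=G4=0 G1=G2&G4=0&0=0 G2=G4=0 G3=G2|G4=0|0=0 G4=NOT G4=NOT 0=1 -> 00001
Step 2: G0=G4=1 G1=G2&G4=0&1=0 G2=G4=1 G3=G2|G4=0|1=1 G4=NOT G4=NOT 1=0 -> 10110
Step 3: G0=G4=0 G1=G2&G4=1&0=0 G2=G4=0 G3=G2|G4=1|0=1 G4=NOT G4=NOT 0=1 -> 00011
Step 4: G0=G4=1 G1=G2&G4=0&1=0 G2=G4=1 G3=G2|G4=0|1=1 G4=NOT G4=NOT 1=0 -> 10110
State from step 4 equals state from step 2 -> cycle length 2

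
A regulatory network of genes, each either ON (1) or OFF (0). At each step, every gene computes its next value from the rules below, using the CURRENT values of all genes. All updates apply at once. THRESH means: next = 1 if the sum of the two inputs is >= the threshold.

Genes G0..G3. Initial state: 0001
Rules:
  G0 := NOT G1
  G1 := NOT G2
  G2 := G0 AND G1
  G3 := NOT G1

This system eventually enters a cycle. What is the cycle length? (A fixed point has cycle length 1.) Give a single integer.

Step 0: 0001
Step 1: G0=NOT G1=NOT 0=1 G1=NOT G2=NOT 0=1 G2=G0&G1=0&0=0 G3=NOT G1=NOT 0=1 -> 1101
Step 2: G0=NOT G1=NOT 1=0 G1=NOT G2=NOT 0=1 G2=G0&G1=1&1=1 G3=NOT G1=NOT 1=0 -> 0110
Step 3: G0=NOT G1=NOT 1=0 G1=NOT G2=NOT 1=0 G2=G0&G1=0&1=0 G3=NOT G1=NOT 1=0 -> 0000
Step 4: G0=NOT G1=NOT 0=1 G1=NOT G2=NOT 0=1 G2=G0&G1=0&0=0 G3=NOT G1=NOT 0=1 -> 1101
State from step 4 equals state from step 1 -> cycle length 3

Answer: 3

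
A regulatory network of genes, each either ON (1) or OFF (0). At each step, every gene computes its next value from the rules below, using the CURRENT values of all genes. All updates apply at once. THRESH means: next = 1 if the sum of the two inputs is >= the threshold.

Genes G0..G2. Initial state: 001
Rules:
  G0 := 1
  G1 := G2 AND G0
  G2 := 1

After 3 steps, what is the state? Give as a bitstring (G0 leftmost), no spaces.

Step 1: G0=1(const) G1=G2&G0=1&0=0 G2=1(const) -> 101
Step 2: G0=1(const) G1=G2&G0=1&1=1 G2=1(const) -> 111
Step 3: G0=1(const) G1=G2&G0=1&1=1 G2=1(const) -> 111

111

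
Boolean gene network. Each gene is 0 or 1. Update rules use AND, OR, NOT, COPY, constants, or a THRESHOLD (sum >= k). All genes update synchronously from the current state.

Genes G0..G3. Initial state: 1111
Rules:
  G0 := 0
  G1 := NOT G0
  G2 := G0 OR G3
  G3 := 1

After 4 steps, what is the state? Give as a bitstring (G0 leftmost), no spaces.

Step 1: G0=0(const) G1=NOT G0=NOT 1=0 G2=G0|G3=1|1=1 G3=1(const) -> 0011
Step 2: G0=0(const) G1=NOT G0=NOT 0=1 G2=G0|G3=0|1=1 G3=1(const) -> 0111
Step 3: G0=0(const) G1=NOT G0=NOT 0=1 G2=G0|G3=0|1=1 G3=1(const) -> 0111
Step 4: G0=0(const) G1=NOT G0=NOT 0=1 G2=G0|G3=0|1=1 G3=1(const) -> 0111

0111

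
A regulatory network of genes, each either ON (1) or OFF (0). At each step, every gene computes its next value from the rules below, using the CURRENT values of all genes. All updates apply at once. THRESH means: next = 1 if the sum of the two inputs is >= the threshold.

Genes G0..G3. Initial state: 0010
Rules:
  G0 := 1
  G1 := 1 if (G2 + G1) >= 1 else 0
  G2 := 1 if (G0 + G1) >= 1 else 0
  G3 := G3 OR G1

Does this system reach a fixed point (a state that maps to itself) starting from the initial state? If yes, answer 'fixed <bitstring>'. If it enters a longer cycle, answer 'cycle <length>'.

Step 0: 0010
Step 1: G0=1(const) G1=(1+0>=1)=1 G2=(0+0>=1)=0 G3=G3|G1=0|0=0 -> 1100
Step 2: G0=1(const) G1=(0+1>=1)=1 G2=(1+1>=1)=1 G3=G3|G1=0|1=1 -> 1111
Step 3: G0=1(const) G1=(1+1>=1)=1 G2=(1+1>=1)=1 G3=G3|G1=1|1=1 -> 1111
Fixed point reached at step 2: 1111

Answer: fixed 1111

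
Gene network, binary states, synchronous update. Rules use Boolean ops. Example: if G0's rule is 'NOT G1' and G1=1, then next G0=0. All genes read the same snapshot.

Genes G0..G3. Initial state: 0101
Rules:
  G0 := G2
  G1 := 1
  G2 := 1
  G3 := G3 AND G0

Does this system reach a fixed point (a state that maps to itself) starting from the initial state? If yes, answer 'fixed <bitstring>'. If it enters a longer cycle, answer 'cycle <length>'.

Answer: fixed 1110

Derivation:
Step 0: 0101
Step 1: G0=G2=0 G1=1(const) G2=1(const) G3=G3&G0=1&0=0 -> 0110
Step 2: G0=G2=1 G1=1(const) G2=1(const) G3=G3&G0=0&0=0 -> 1110
Step 3: G0=G2=1 G1=1(const) G2=1(const) G3=G3&G0=0&1=0 -> 1110
Fixed point reached at step 2: 1110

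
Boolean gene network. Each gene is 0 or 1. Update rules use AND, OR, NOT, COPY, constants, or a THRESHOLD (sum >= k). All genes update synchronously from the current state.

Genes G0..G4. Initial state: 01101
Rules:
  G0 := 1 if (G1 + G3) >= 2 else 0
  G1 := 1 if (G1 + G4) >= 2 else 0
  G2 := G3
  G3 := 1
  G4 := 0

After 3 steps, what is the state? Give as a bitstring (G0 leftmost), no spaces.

Step 1: G0=(1+0>=2)=0 G1=(1+1>=2)=1 G2=G3=0 G3=1(const) G4=0(const) -> 01010
Step 2: G0=(1+1>=2)=1 G1=(1+0>=2)=0 G2=G3=1 G3=1(const) G4=0(const) -> 10110
Step 3: G0=(0+1>=2)=0 G1=(0+0>=2)=0 G2=G3=1 G3=1(const) G4=0(const) -> 00110

00110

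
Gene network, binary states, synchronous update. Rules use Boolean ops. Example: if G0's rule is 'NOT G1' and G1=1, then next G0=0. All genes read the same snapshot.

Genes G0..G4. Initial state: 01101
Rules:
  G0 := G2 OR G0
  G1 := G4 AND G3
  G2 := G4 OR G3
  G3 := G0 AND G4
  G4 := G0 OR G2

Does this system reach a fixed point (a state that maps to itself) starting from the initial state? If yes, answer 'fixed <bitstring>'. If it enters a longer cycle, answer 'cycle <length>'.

Answer: fixed 11111

Derivation:
Step 0: 01101
Step 1: G0=G2|G0=1|0=1 G1=G4&G3=1&0=0 G2=G4|G3=1|0=1 G3=G0&G4=0&1=0 G4=G0|G2=0|1=1 -> 10101
Step 2: G0=G2|G0=1|1=1 G1=G4&G3=1&0=0 G2=G4|G3=1|0=1 G3=G0&G4=1&1=1 G4=G0|G2=1|1=1 -> 10111
Step 3: G0=G2|G0=1|1=1 G1=G4&G3=1&1=1 G2=G4|G3=1|1=1 G3=G0&G4=1&1=1 G4=G0|G2=1|1=1 -> 11111
Step 4: G0=G2|G0=1|1=1 G1=G4&G3=1&1=1 G2=G4|G3=1|1=1 G3=G0&G4=1&1=1 G4=G0|G2=1|1=1 -> 11111
Fixed point reached at step 3: 11111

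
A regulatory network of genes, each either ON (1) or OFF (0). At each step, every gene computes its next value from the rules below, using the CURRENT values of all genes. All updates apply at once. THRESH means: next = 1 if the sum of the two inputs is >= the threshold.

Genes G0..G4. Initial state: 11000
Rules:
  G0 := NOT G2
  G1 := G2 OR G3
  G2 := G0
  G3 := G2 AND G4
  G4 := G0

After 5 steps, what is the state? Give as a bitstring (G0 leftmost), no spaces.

Step 1: G0=NOT G2=NOT 0=1 G1=G2|G3=0|0=0 G2=G0=1 G3=G2&G4=0&0=0 G4=G0=1 -> 10101
Step 2: G0=NOT G2=NOT 1=0 G1=G2|G3=1|0=1 G2=G0=1 G3=G2&G4=1&1=1 G4=G0=1 -> 01111
Step 3: G0=NOT G2=NOT 1=0 G1=G2|G3=1|1=1 G2=G0=0 G3=G2&G4=1&1=1 G4=G0=0 -> 01010
Step 4: G0=NOT G2=NOT 0=1 G1=G2|G3=0|1=1 G2=G0=0 G3=G2&G4=0&0=0 G4=G0=0 -> 11000
Step 5: G0=NOT G2=NOT 0=1 G1=G2|G3=0|0=0 G2=G0=1 G3=G2&G4=0&0=0 G4=G0=1 -> 10101

10101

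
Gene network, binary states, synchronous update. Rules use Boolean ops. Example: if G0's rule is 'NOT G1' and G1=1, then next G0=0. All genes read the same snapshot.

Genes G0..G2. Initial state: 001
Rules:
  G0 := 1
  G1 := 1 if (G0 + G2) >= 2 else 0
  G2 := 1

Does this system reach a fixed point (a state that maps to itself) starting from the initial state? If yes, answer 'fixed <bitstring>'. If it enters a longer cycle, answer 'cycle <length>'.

Answer: fixed 111

Derivation:
Step 0: 001
Step 1: G0=1(const) G1=(0+1>=2)=0 G2=1(const) -> 101
Step 2: G0=1(const) G1=(1+1>=2)=1 G2=1(const) -> 111
Step 3: G0=1(const) G1=(1+1>=2)=1 G2=1(const) -> 111
Fixed point reached at step 2: 111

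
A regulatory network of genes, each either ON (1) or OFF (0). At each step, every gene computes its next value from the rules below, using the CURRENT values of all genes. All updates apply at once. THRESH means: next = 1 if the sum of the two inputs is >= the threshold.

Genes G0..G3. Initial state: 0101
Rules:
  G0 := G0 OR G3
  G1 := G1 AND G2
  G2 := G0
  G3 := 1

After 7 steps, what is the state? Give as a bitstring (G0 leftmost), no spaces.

Step 1: G0=G0|G3=0|1=1 G1=G1&G2=1&0=0 G2=G0=0 G3=1(const) -> 1001
Step 2: G0=G0|G3=1|1=1 G1=G1&G2=0&0=0 G2=G0=1 G3=1(const) -> 1011
Step 3: G0=G0|G3=1|1=1 G1=G1&G2=0&1=0 G2=G0=1 G3=1(const) -> 1011
Step 4: G0=G0|G3=1|1=1 G1=G1&G2=0&1=0 G2=G0=1 G3=1(const) -> 1011
Step 5: G0=G0|G3=1|1=1 G1=G1&G2=0&1=0 G2=G0=1 G3=1(const) -> 1011
Step 6: G0=G0|G3=1|1=1 G1=G1&G2=0&1=0 G2=G0=1 G3=1(const) -> 1011
Step 7: G0=G0|G3=1|1=1 G1=G1&G2=0&1=0 G2=G0=1 G3=1(const) -> 1011

1011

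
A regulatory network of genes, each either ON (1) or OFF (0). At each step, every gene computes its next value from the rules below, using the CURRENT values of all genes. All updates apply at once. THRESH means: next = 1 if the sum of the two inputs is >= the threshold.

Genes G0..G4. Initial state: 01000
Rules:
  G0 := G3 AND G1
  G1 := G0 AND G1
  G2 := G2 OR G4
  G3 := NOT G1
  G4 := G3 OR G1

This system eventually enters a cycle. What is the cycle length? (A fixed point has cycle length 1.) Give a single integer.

Step 0: 01000
Step 1: G0=G3&G1=0&1=0 G1=G0&G1=0&1=0 G2=G2|G4=0|0=0 G3=NOT G1=NOT 1=0 G4=G3|G1=0|1=1 -> 00001
Step 2: G0=G3&G1=0&0=0 G1=G0&G1=0&0=0 G2=G2|G4=0|1=1 G3=NOT G1=NOT 0=1 G4=G3|G1=0|0=0 -> 00110
Step 3: G0=G3&G1=1&0=0 G1=G0&G1=0&0=0 G2=G2|G4=1|0=1 G3=NOT G1=NOT 0=1 G4=G3|G1=1|0=1 -> 00111
Step 4: G0=G3&G1=1&0=0 G1=G0&G1=0&0=0 G2=G2|G4=1|1=1 G3=NOT G1=NOT 0=1 G4=G3|G1=1|0=1 -> 00111
State from step 4 equals state from step 3 -> cycle length 1

Answer: 1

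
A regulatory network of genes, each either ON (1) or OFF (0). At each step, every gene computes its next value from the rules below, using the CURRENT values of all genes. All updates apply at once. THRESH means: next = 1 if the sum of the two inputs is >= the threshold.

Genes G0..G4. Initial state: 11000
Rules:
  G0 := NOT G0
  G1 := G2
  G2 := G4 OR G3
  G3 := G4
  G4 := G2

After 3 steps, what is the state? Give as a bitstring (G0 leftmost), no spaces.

Step 1: G0=NOT G0=NOT 1=0 G1=G2=0 G2=G4|G3=0|0=0 G3=G4=0 G4=G2=0 -> 00000
Step 2: G0=NOT G0=NOT 0=1 G1=G2=0 G2=G4|G3=0|0=0 G3=G4=0 G4=G2=0 -> 10000
Step 3: G0=NOT G0=NOT 1=0 G1=G2=0 G2=G4|G3=0|0=0 G3=G4=0 G4=G2=0 -> 00000

00000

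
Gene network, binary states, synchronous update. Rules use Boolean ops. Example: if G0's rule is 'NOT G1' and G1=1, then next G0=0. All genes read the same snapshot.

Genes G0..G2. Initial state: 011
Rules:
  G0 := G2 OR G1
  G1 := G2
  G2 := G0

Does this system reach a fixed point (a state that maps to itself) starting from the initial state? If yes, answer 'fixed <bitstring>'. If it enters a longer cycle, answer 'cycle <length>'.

Answer: fixed 111

Derivation:
Step 0: 011
Step 1: G0=G2|G1=1|1=1 G1=G2=1 G2=G0=0 -> 110
Step 2: G0=G2|G1=0|1=1 G1=G2=0 G2=G0=1 -> 101
Step 3: G0=G2|G1=1|0=1 G1=G2=1 G2=G0=1 -> 111
Step 4: G0=G2|G1=1|1=1 G1=G2=1 G2=G0=1 -> 111
Fixed point reached at step 3: 111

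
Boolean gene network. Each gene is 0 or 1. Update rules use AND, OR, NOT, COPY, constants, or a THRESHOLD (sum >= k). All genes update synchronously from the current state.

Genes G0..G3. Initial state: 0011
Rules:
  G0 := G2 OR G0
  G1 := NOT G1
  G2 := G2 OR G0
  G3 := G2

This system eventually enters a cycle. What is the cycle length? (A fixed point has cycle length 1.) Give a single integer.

Step 0: 0011
Step 1: G0=G2|G0=1|0=1 G1=NOT G1=NOT 0=1 G2=G2|G0=1|0=1 G3=G2=1 -> 1111
Step 2: G0=G2|G0=1|1=1 G1=NOT G1=NOT 1=0 G2=G2|G0=1|1=1 G3=G2=1 -> 1011
Step 3: G0=G2|G0=1|1=1 G1=NOT G1=NOT 0=1 G2=G2|G0=1|1=1 G3=G2=1 -> 1111
State from step 3 equals state from step 1 -> cycle length 2

Answer: 2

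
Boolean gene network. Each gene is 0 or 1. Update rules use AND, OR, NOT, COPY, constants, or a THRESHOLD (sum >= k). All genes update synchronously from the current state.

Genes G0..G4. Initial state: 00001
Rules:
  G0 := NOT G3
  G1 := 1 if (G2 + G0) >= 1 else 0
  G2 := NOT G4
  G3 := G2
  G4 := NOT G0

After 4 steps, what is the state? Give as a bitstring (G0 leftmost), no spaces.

Step 1: G0=NOT G3=NOT 0=1 G1=(0+0>=1)=0 G2=NOT G4=NOT 1=0 G3=G2=0 G4=NOT G0=NOT 0=1 -> 10001
Step 2: G0=NOT G3=NOT 0=1 G1=(0+1>=1)=1 G2=NOT G4=NOT 1=0 G3=G2=0 G4=NOT G0=NOT 1=0 -> 11000
Step 3: G0=NOT G3=NOT 0=1 G1=(0+1>=1)=1 G2=NOT G4=NOT 0=1 G3=G2=0 G4=NOT G0=NOT 1=0 -> 11100
Step 4: G0=NOT G3=NOT 0=1 G1=(1+1>=1)=1 G2=NOT G4=NOT 0=1 G3=G2=1 G4=NOT G0=NOT 1=0 -> 11110

11110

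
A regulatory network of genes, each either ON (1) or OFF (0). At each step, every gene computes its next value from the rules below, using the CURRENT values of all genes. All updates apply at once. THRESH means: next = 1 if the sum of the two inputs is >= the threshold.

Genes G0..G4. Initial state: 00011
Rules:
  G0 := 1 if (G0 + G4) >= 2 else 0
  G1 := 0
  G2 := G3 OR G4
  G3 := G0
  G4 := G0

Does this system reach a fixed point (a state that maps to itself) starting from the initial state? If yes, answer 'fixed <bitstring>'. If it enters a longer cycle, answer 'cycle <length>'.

Answer: fixed 00000

Derivation:
Step 0: 00011
Step 1: G0=(0+1>=2)=0 G1=0(const) G2=G3|G4=1|1=1 G3=G0=0 G4=G0=0 -> 00100
Step 2: G0=(0+0>=2)=0 G1=0(const) G2=G3|G4=0|0=0 G3=G0=0 G4=G0=0 -> 00000
Step 3: G0=(0+0>=2)=0 G1=0(const) G2=G3|G4=0|0=0 G3=G0=0 G4=G0=0 -> 00000
Fixed point reached at step 2: 00000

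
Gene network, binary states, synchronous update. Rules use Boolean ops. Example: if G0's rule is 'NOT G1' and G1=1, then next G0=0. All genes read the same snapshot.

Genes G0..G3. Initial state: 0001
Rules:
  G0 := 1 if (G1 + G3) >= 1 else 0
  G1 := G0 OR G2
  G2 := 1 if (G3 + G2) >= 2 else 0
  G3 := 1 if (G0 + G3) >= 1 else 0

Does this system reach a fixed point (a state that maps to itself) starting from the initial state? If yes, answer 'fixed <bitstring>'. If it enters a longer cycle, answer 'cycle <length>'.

Step 0: 0001
Step 1: G0=(0+1>=1)=1 G1=G0|G2=0|0=0 G2=(1+0>=2)=0 G3=(0+1>=1)=1 -> 1001
Step 2: G0=(0+1>=1)=1 G1=G0|G2=1|0=1 G2=(1+0>=2)=0 G3=(1+1>=1)=1 -> 1101
Step 3: G0=(1+1>=1)=1 G1=G0|G2=1|0=1 G2=(1+0>=2)=0 G3=(1+1>=1)=1 -> 1101
Fixed point reached at step 2: 1101

Answer: fixed 1101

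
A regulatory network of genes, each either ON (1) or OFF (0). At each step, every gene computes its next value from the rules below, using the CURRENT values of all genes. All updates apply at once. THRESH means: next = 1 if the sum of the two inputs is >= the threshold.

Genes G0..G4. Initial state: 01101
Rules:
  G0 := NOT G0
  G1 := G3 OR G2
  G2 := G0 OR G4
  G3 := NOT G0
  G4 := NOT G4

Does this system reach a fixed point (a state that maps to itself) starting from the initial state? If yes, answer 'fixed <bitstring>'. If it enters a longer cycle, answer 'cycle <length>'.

Step 0: 01101
Step 1: G0=NOT G0=NOT 0=1 G1=G3|G2=0|1=1 G2=G0|G4=0|1=1 G3=NOT G0=NOT 0=1 G4=NOT G4=NOT 1=0 -> 11110
Step 2: G0=NOT G0=NOT 1=0 G1=G3|G2=1|1=1 G2=G0|G4=1|0=1 G3=NOT G0=NOT 1=0 G4=NOT G4=NOT 0=1 -> 01101
Cycle of length 2 starting at step 0 -> no fixed point

Answer: cycle 2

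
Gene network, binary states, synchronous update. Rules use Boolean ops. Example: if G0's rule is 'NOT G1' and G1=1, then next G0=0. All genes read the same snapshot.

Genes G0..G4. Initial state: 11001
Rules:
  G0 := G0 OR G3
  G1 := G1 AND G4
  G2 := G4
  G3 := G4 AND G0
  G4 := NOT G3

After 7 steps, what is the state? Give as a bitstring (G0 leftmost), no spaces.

Step 1: G0=G0|G3=1|0=1 G1=G1&G4=1&1=1 G2=G4=1 G3=G4&G0=1&1=1 G4=NOT G3=NOT 0=1 -> 11111
Step 2: G0=G0|G3=1|1=1 G1=G1&G4=1&1=1 G2=G4=1 G3=G4&G0=1&1=1 G4=NOT G3=NOT 1=0 -> 11110
Step 3: G0=G0|G3=1|1=1 G1=G1&G4=1&0=0 G2=G4=0 G3=G4&G0=0&1=0 G4=NOT G3=NOT 1=0 -> 10000
Step 4: G0=G0|G3=1|0=1 G1=G1&G4=0&0=0 G2=G4=0 G3=G4&G0=0&1=0 G4=NOT G3=NOT 0=1 -> 10001
Step 5: G0=G0|G3=1|0=1 G1=G1&G4=0&1=0 G2=G4=1 G3=G4&G0=1&1=1 G4=NOT G3=NOT 0=1 -> 10111
Step 6: G0=G0|G3=1|1=1 G1=G1&G4=0&1=0 G2=G4=1 G3=G4&G0=1&1=1 G4=NOT G3=NOT 1=0 -> 10110
Step 7: G0=G0|G3=1|1=1 G1=G1&G4=0&0=0 G2=G4=0 G3=G4&G0=0&1=0 G4=NOT G3=NOT 1=0 -> 10000

10000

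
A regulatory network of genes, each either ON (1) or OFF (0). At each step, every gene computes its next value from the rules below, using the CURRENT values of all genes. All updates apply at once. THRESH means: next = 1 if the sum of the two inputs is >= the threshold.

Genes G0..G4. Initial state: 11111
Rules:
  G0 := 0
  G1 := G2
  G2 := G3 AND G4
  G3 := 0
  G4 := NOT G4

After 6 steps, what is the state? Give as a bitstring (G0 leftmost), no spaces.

Step 1: G0=0(const) G1=G2=1 G2=G3&G4=1&1=1 G3=0(const) G4=NOT G4=NOT 1=0 -> 01100
Step 2: G0=0(const) G1=G2=1 G2=G3&G4=0&0=0 G3=0(const) G4=NOT G4=NOT 0=1 -> 01001
Step 3: G0=0(const) G1=G2=0 G2=G3&G4=0&1=0 G3=0(const) G4=NOT G4=NOT 1=0 -> 00000
Step 4: G0=0(const) G1=G2=0 G2=G3&G4=0&0=0 G3=0(const) G4=NOT G4=NOT 0=1 -> 00001
Step 5: G0=0(const) G1=G2=0 G2=G3&G4=0&1=0 G3=0(const) G4=NOT G4=NOT 1=0 -> 00000
Step 6: G0=0(const) G1=G2=0 G2=G3&G4=0&0=0 G3=0(const) G4=NOT G4=NOT 0=1 -> 00001

00001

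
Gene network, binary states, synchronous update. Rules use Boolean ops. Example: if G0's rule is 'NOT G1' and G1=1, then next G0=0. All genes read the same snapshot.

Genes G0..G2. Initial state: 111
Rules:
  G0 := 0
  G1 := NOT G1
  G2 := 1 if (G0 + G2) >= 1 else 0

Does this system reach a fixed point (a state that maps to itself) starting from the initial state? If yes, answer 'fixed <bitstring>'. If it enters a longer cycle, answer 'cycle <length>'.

Answer: cycle 2

Derivation:
Step 0: 111
Step 1: G0=0(const) G1=NOT G1=NOT 1=0 G2=(1+1>=1)=1 -> 001
Step 2: G0=0(const) G1=NOT G1=NOT 0=1 G2=(0+1>=1)=1 -> 011
Step 3: G0=0(const) G1=NOT G1=NOT 1=0 G2=(0+1>=1)=1 -> 001
Cycle of length 2 starting at step 1 -> no fixed point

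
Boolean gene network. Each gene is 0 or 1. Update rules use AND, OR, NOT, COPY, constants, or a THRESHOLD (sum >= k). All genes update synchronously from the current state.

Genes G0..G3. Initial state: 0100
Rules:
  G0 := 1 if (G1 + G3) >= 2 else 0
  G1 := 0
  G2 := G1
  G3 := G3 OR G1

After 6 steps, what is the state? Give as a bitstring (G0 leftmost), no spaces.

Step 1: G0=(1+0>=2)=0 G1=0(const) G2=G1=1 G3=G3|G1=0|1=1 -> 0011
Step 2: G0=(0+1>=2)=0 G1=0(const) G2=G1=0 G3=G3|G1=1|0=1 -> 0001
Step 3: G0=(0+1>=2)=0 G1=0(const) G2=G1=0 G3=G3|G1=1|0=1 -> 0001
Step 4: G0=(0+1>=2)=0 G1=0(const) G2=G1=0 G3=G3|G1=1|0=1 -> 0001
Step 5: G0=(0+1>=2)=0 G1=0(const) G2=G1=0 G3=G3|G1=1|0=1 -> 0001
Step 6: G0=(0+1>=2)=0 G1=0(const) G2=G1=0 G3=G3|G1=1|0=1 -> 0001

0001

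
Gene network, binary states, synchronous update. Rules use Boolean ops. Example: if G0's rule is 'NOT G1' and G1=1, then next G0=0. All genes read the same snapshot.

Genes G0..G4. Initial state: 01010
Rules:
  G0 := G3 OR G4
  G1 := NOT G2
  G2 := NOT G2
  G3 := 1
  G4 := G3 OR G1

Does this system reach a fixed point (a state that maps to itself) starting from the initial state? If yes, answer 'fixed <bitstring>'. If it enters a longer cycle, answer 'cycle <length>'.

Step 0: 01010
Step 1: G0=G3|G4=1|0=1 G1=NOT G2=NOT 0=1 G2=NOT G2=NOT 0=1 G3=1(const) G4=G3|G1=1|1=1 -> 11111
Step 2: G0=G3|G4=1|1=1 G1=NOT G2=NOT 1=0 G2=NOT G2=NOT 1=0 G3=1(const) G4=G3|G1=1|1=1 -> 10011
Step 3: G0=G3|G4=1|1=1 G1=NOT G2=NOT 0=1 G2=NOT G2=NOT 0=1 G3=1(const) G4=G3|G1=1|0=1 -> 11111
Cycle of length 2 starting at step 1 -> no fixed point

Answer: cycle 2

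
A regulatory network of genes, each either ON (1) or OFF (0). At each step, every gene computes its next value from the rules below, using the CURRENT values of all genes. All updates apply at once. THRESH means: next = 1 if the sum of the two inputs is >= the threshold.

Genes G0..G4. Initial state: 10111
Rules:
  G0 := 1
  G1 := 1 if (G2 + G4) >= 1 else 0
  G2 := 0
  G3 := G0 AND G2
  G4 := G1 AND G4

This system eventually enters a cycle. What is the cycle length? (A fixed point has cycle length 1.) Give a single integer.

Step 0: 10111
Step 1: G0=1(const) G1=(1+1>=1)=1 G2=0(const) G3=G0&G2=1&1=1 G4=G1&G4=0&1=0 -> 11010
Step 2: G0=1(const) G1=(0+0>=1)=0 G2=0(const) G3=G0&G2=1&0=0 G4=G1&G4=1&0=0 -> 10000
Step 3: G0=1(const) G1=(0+0>=1)=0 G2=0(const) G3=G0&G2=1&0=0 G4=G1&G4=0&0=0 -> 10000
State from step 3 equals state from step 2 -> cycle length 1

Answer: 1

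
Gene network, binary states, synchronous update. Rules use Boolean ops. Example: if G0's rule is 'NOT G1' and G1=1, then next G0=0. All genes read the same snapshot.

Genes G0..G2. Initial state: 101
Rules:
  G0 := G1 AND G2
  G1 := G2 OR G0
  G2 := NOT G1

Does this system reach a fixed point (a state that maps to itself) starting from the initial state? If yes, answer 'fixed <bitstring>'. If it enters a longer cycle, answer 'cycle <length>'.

Step 0: 101
Step 1: G0=G1&G2=0&1=0 G1=G2|G0=1|1=1 G2=NOT G1=NOT 0=1 -> 011
Step 2: G0=G1&G2=1&1=1 G1=G2|G0=1|0=1 G2=NOT G1=NOT 1=0 -> 110
Step 3: G0=G1&G2=1&0=0 G1=G2|G0=0|1=1 G2=NOT G1=NOT 1=0 -> 010
Step 4: G0=G1&G2=1&0=0 G1=G2|G0=0|0=0 G2=NOT G1=NOT 1=0 -> 000
Step 5: G0=G1&G2=0&0=0 G1=G2|G0=0|0=0 G2=NOT G1=NOT 0=1 -> 001
Step 6: G0=G1&G2=0&1=0 G1=G2|G0=1|0=1 G2=NOT G1=NOT 0=1 -> 011
Cycle of length 5 starting at step 1 -> no fixed point

Answer: cycle 5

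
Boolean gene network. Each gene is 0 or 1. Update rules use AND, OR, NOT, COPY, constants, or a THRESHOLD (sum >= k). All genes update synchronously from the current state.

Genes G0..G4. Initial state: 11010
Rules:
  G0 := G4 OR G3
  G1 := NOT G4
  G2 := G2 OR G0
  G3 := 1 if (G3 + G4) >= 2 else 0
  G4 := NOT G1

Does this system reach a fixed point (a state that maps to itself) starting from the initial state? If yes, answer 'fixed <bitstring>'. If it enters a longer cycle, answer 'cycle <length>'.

Step 0: 11010
Step 1: G0=G4|G3=0|1=1 G1=NOT G4=NOT 0=1 G2=G2|G0=0|1=1 G3=(1+0>=2)=0 G4=NOT G1=NOT 1=0 -> 11100
Step 2: G0=G4|G3=0|0=0 G1=NOT G4=NOT 0=1 G2=G2|G0=1|1=1 G3=(0+0>=2)=0 G4=NOT G1=NOT 1=0 -> 01100
Step 3: G0=G4|G3=0|0=0 G1=NOT G4=NOT 0=1 G2=G2|G0=1|0=1 G3=(0+0>=2)=0 G4=NOT G1=NOT 1=0 -> 01100
Fixed point reached at step 2: 01100

Answer: fixed 01100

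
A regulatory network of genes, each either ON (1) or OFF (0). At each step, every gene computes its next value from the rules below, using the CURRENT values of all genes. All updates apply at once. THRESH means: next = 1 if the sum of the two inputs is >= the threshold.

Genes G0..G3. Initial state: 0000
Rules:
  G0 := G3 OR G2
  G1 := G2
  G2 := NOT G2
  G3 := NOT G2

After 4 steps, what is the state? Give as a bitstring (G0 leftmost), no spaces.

Step 1: G0=G3|G2=0|0=0 G1=G2=0 G2=NOT G2=NOT 0=1 G3=NOT G2=NOT 0=1 -> 0011
Step 2: G0=G3|G2=1|1=1 G1=G2=1 G2=NOT G2=NOT 1=0 G3=NOT G2=NOT 1=0 -> 1100
Step 3: G0=G3|G2=0|0=0 G1=G2=0 G2=NOT G2=NOT 0=1 G3=NOT G2=NOT 0=1 -> 0011
Step 4: G0=G3|G2=1|1=1 G1=G2=1 G2=NOT G2=NOT 1=0 G3=NOT G2=NOT 1=0 -> 1100

1100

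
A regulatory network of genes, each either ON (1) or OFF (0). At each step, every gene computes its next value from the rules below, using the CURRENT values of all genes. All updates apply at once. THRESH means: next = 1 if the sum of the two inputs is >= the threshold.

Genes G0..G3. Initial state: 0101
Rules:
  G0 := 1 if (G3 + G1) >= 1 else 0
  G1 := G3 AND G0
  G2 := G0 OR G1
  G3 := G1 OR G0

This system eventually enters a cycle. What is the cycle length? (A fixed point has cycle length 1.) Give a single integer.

Step 0: 0101
Step 1: G0=(1+1>=1)=1 G1=G3&G0=1&0=0 G2=G0|G1=0|1=1 G3=G1|G0=1|0=1 -> 1011
Step 2: G0=(1+0>=1)=1 G1=G3&G0=1&1=1 G2=G0|G1=1|0=1 G3=G1|G0=0|1=1 -> 1111
Step 3: G0=(1+1>=1)=1 G1=G3&G0=1&1=1 G2=G0|G1=1|1=1 G3=G1|G0=1|1=1 -> 1111
State from step 3 equals state from step 2 -> cycle length 1

Answer: 1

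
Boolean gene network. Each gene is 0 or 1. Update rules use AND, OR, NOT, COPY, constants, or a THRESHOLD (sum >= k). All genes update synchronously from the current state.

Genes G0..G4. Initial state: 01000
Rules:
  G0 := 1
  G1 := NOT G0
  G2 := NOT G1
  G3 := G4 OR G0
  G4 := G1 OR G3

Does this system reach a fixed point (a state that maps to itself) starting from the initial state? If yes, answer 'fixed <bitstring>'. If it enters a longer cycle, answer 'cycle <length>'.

Step 0: 01000
Step 1: G0=1(const) G1=NOT G0=NOT 0=1 G2=NOT G1=NOT 1=0 G3=G4|G0=0|0=0 G4=G1|G3=1|0=1 -> 11001
Step 2: G0=1(const) G1=NOT G0=NOT 1=0 G2=NOT G1=NOT 1=0 G3=G4|G0=1|1=1 G4=G1|G3=1|0=1 -> 10011
Step 3: G0=1(const) G1=NOT G0=NOT 1=0 G2=NOT G1=NOT 0=1 G3=G4|G0=1|1=1 G4=G1|G3=0|1=1 -> 10111
Step 4: G0=1(const) G1=NOT G0=NOT 1=0 G2=NOT G1=NOT 0=1 G3=G4|G0=1|1=1 G4=G1|G3=0|1=1 -> 10111
Fixed point reached at step 3: 10111

Answer: fixed 10111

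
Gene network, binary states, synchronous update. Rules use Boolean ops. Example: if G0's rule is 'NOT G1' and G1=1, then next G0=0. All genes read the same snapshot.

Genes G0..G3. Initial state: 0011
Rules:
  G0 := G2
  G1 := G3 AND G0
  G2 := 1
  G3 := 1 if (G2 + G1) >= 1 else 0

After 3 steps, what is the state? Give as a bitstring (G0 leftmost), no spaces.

Step 1: G0=G2=1 G1=G3&G0=1&0=0 G2=1(const) G3=(1+0>=1)=1 -> 1011
Step 2: G0=G2=1 G1=G3&G0=1&1=1 G2=1(const) G3=(1+0>=1)=1 -> 1111
Step 3: G0=G2=1 G1=G3&G0=1&1=1 G2=1(const) G3=(1+1>=1)=1 -> 1111

1111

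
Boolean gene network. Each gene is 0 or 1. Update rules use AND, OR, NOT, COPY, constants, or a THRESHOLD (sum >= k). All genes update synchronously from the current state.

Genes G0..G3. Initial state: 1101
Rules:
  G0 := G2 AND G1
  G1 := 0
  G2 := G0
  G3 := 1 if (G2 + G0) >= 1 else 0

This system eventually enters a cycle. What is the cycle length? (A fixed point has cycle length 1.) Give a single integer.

Step 0: 1101
Step 1: G0=G2&G1=0&1=0 G1=0(const) G2=G0=1 G3=(0+1>=1)=1 -> 0011
Step 2: G0=G2&G1=1&0=0 G1=0(const) G2=G0=0 G3=(1+0>=1)=1 -> 0001
Step 3: G0=G2&G1=0&0=0 G1=0(const) G2=G0=0 G3=(0+0>=1)=0 -> 0000
Step 4: G0=G2&G1=0&0=0 G1=0(const) G2=G0=0 G3=(0+0>=1)=0 -> 0000
State from step 4 equals state from step 3 -> cycle length 1

Answer: 1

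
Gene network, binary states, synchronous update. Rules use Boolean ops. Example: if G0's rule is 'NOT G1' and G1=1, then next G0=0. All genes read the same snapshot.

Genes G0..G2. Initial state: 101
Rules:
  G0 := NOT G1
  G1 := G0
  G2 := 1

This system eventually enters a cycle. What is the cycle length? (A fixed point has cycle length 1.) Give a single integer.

Answer: 4

Derivation:
Step 0: 101
Step 1: G0=NOT G1=NOT 0=1 G1=G0=1 G2=1(const) -> 111
Step 2: G0=NOT G1=NOT 1=0 G1=G0=1 G2=1(const) -> 011
Step 3: G0=NOT G1=NOT 1=0 G1=G0=0 G2=1(const) -> 001
Step 4: G0=NOT G1=NOT 0=1 G1=G0=0 G2=1(const) -> 101
State from step 4 equals state from step 0 -> cycle length 4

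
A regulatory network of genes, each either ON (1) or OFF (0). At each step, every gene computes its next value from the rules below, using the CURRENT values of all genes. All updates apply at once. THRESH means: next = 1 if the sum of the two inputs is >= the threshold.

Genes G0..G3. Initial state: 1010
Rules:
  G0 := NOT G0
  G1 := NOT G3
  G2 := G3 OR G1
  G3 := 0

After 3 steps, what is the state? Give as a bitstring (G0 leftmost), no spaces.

Step 1: G0=NOT G0=NOT 1=0 G1=NOT G3=NOT 0=1 G2=G3|G1=0|0=0 G3=0(const) -> 0100
Step 2: G0=NOT G0=NOT 0=1 G1=NOT G3=NOT 0=1 G2=G3|G1=0|1=1 G3=0(const) -> 1110
Step 3: G0=NOT G0=NOT 1=0 G1=NOT G3=NOT 0=1 G2=G3|G1=0|1=1 G3=0(const) -> 0110

0110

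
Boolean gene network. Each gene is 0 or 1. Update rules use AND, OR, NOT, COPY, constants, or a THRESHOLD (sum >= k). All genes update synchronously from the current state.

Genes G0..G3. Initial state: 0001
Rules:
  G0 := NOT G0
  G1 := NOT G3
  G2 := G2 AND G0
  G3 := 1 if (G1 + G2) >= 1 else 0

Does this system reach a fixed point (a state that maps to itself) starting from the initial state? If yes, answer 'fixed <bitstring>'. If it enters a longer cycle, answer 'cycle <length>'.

Step 0: 0001
Step 1: G0=NOT G0=NOT 0=1 G1=NOT G3=NOT 1=0 G2=G2&G0=0&0=0 G3=(0+0>=1)=0 -> 1000
Step 2: G0=NOT G0=NOT 1=0 G1=NOT G3=NOT 0=1 G2=G2&G0=0&1=0 G3=(0+0>=1)=0 -> 0100
Step 3: G0=NOT G0=NOT 0=1 G1=NOT G3=NOT 0=1 G2=G2&G0=0&0=0 G3=(1+0>=1)=1 -> 1101
Step 4: G0=NOT G0=NOT 1=0 G1=NOT G3=NOT 1=0 G2=G2&G0=0&1=0 G3=(1+0>=1)=1 -> 0001
Cycle of length 4 starting at step 0 -> no fixed point

Answer: cycle 4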